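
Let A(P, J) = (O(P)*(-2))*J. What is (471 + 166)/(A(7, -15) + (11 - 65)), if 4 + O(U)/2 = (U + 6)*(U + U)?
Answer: 91/1518 ≈ 0.059947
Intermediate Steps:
O(U) = -8 + 4*U*(6 + U) (O(U) = -8 + 2*((U + 6)*(U + U)) = -8 + 2*((6 + U)*(2*U)) = -8 + 2*(2*U*(6 + U)) = -8 + 4*U*(6 + U))
A(P, J) = J*(16 - 48*P - 8*P**2) (A(P, J) = ((-8 + 4*P**2 + 24*P)*(-2))*J = (16 - 48*P - 8*P**2)*J = J*(16 - 48*P - 8*P**2))
(471 + 166)/(A(7, -15) + (11 - 65)) = (471 + 166)/(8*(-15)*(2 - 1*7**2 - 6*7) + (11 - 65)) = 637/(8*(-15)*(2 - 1*49 - 42) - 54) = 637/(8*(-15)*(2 - 49 - 42) - 54) = 637/(8*(-15)*(-89) - 54) = 637/(10680 - 54) = 637/10626 = 637*(1/10626) = 91/1518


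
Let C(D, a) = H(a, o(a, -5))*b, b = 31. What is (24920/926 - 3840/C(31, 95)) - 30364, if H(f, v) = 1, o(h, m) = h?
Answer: -437206152/14353 ≈ -30461.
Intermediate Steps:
C(D, a) = 31 (C(D, a) = 1*31 = 31)
(24920/926 - 3840/C(31, 95)) - 30364 = (24920/926 - 3840/31) - 30364 = (24920*(1/926) - 3840*1/31) - 30364 = (12460/463 - 3840/31) - 30364 = -1391660/14353 - 30364 = -437206152/14353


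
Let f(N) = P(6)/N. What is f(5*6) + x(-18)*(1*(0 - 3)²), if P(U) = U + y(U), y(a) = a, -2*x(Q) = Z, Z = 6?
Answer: -133/5 ≈ -26.600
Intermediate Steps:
x(Q) = -3 (x(Q) = -½*6 = -3)
P(U) = 2*U (P(U) = U + U = 2*U)
f(N) = 12/N (f(N) = (2*6)/N = 12/N)
f(5*6) + x(-18)*(1*(0 - 3)²) = 12/((5*6)) - 3*(0 - 3)² = 12/30 - 3*(-3)² = 12*(1/30) - 3*9 = ⅖ - 3*9 = ⅖ - 27 = -133/5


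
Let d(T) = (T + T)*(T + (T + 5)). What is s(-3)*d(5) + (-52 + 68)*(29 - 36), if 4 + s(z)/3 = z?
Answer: -3262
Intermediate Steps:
s(z) = -12 + 3*z
d(T) = 2*T*(5 + 2*T) (d(T) = (2*T)*(T + (5 + T)) = (2*T)*(5 + 2*T) = 2*T*(5 + 2*T))
s(-3)*d(5) + (-52 + 68)*(29 - 36) = (-12 + 3*(-3))*(2*5*(5 + 2*5)) + (-52 + 68)*(29 - 36) = (-12 - 9)*(2*5*(5 + 10)) + 16*(-7) = -42*5*15 - 112 = -21*150 - 112 = -3150 - 112 = -3262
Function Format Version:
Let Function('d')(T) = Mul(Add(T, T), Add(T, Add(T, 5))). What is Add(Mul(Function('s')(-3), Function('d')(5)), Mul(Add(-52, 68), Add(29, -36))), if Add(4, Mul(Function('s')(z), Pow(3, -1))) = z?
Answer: -3262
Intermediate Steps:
Function('s')(z) = Add(-12, Mul(3, z))
Function('d')(T) = Mul(2, T, Add(5, Mul(2, T))) (Function('d')(T) = Mul(Mul(2, T), Add(T, Add(5, T))) = Mul(Mul(2, T), Add(5, Mul(2, T))) = Mul(2, T, Add(5, Mul(2, T))))
Add(Mul(Function('s')(-3), Function('d')(5)), Mul(Add(-52, 68), Add(29, -36))) = Add(Mul(Add(-12, Mul(3, -3)), Mul(2, 5, Add(5, Mul(2, 5)))), Mul(Add(-52, 68), Add(29, -36))) = Add(Mul(Add(-12, -9), Mul(2, 5, Add(5, 10))), Mul(16, -7)) = Add(Mul(-21, Mul(2, 5, 15)), -112) = Add(Mul(-21, 150), -112) = Add(-3150, -112) = -3262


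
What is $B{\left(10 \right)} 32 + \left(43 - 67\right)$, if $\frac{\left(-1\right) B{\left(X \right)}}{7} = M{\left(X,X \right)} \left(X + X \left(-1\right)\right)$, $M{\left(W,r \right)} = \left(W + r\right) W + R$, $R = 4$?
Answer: $-24$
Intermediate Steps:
$M{\left(W,r \right)} = 4 + W \left(W + r\right)$ ($M{\left(W,r \right)} = \left(W + r\right) W + 4 = W \left(W + r\right) + 4 = 4 + W \left(W + r\right)$)
$B{\left(X \right)} = 0$ ($B{\left(X \right)} = - 7 \left(4 + X^{2} + X X\right) \left(X + X \left(-1\right)\right) = - 7 \left(4 + X^{2} + X^{2}\right) \left(X - X\right) = - 7 \left(4 + 2 X^{2}\right) 0 = \left(-7\right) 0 = 0$)
$B{\left(10 \right)} 32 + \left(43 - 67\right) = 0 \cdot 32 + \left(43 - 67\right) = 0 - 24 = -24$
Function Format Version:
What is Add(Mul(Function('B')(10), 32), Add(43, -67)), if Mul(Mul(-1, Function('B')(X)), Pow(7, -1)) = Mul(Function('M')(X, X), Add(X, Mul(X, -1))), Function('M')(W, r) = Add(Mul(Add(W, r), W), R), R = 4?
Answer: -24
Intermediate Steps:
Function('M')(W, r) = Add(4, Mul(W, Add(W, r))) (Function('M')(W, r) = Add(Mul(Add(W, r), W), 4) = Add(Mul(W, Add(W, r)), 4) = Add(4, Mul(W, Add(W, r))))
Function('B')(X) = 0 (Function('B')(X) = Mul(-7, Mul(Add(4, Pow(X, 2), Mul(X, X)), Add(X, Mul(X, -1)))) = Mul(-7, Mul(Add(4, Pow(X, 2), Pow(X, 2)), Add(X, Mul(-1, X)))) = Mul(-7, Mul(Add(4, Mul(2, Pow(X, 2))), 0)) = Mul(-7, 0) = 0)
Add(Mul(Function('B')(10), 32), Add(43, -67)) = Add(Mul(0, 32), Add(43, -67)) = Add(0, -24) = -24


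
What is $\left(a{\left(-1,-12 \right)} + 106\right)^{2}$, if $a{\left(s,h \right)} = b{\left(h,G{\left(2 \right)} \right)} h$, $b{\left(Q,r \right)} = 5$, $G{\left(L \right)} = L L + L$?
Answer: $2116$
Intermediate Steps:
$G{\left(L \right)} = L + L^{2}$ ($G{\left(L \right)} = L^{2} + L = L + L^{2}$)
$a{\left(s,h \right)} = 5 h$
$\left(a{\left(-1,-12 \right)} + 106\right)^{2} = \left(5 \left(-12\right) + 106\right)^{2} = \left(-60 + 106\right)^{2} = 46^{2} = 2116$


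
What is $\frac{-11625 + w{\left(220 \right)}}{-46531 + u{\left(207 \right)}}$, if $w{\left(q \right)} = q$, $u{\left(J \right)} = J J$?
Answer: $\frac{11405}{3682} \approx 3.0975$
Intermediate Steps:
$u{\left(J \right)} = J^{2}$
$\frac{-11625 + w{\left(220 \right)}}{-46531 + u{\left(207 \right)}} = \frac{-11625 + 220}{-46531 + 207^{2}} = - \frac{11405}{-46531 + 42849} = - \frac{11405}{-3682} = \left(-11405\right) \left(- \frac{1}{3682}\right) = \frac{11405}{3682}$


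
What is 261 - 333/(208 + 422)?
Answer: 18233/70 ≈ 260.47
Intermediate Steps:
261 - 333/(208 + 422) = 261 - 333/630 = 261 - 333*1/630 = 261 - 37/70 = 18233/70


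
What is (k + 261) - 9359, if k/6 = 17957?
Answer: 98644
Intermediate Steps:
k = 107742 (k = 6*17957 = 107742)
(k + 261) - 9359 = (107742 + 261) - 9359 = 108003 - 9359 = 98644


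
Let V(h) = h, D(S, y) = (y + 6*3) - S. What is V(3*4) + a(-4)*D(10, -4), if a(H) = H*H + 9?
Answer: 112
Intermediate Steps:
a(H) = 9 + H² (a(H) = H² + 9 = 9 + H²)
D(S, y) = 18 + y - S (D(S, y) = (y + 18) - S = (18 + y) - S = 18 + y - S)
V(3*4) + a(-4)*D(10, -4) = 3*4 + (9 + (-4)²)*(18 - 4 - 1*10) = 12 + (9 + 16)*(18 - 4 - 10) = 12 + 25*4 = 12 + 100 = 112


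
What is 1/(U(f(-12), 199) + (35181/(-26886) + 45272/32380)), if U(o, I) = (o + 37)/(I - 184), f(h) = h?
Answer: 217642170/382242503 ≈ 0.56938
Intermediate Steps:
U(o, I) = (37 + o)/(-184 + I)
1/(U(f(-12), 199) + (35181/(-26886) + 45272/32380)) = 1/((37 - 12)/(-184 + 199) + (35181/(-26886) + 45272/32380)) = 1/(25/15 + (35181*(-1/26886) + 45272*(1/32380))) = 1/((1/15)*25 + (-11727/8962 + 11318/8095)) = 1/(5/3 + 6501851/72547390) = 1/(382242503/217642170) = 217642170/382242503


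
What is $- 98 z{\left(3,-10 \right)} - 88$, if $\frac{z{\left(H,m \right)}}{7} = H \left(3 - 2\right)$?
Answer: $-2146$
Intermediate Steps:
$z{\left(H,m \right)} = 7 H$ ($z{\left(H,m \right)} = 7 H \left(3 - 2\right) = 7 H 1 = 7 H$)
$- 98 z{\left(3,-10 \right)} - 88 = - 98 \cdot 7 \cdot 3 - 88 = \left(-98\right) 21 - 88 = -2058 - 88 = -2146$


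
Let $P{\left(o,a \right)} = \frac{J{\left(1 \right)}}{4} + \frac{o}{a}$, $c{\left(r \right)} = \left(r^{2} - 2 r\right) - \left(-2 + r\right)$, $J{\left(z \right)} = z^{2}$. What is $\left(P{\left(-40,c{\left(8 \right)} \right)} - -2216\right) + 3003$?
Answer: $\frac{438337}{84} \approx 5218.3$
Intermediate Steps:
$c{\left(r \right)} = 2 + r^{2} - 3 r$
$P{\left(o,a \right)} = \frac{1}{4} + \frac{o}{a}$ ($P{\left(o,a \right)} = \frac{1^{2}}{4} + \frac{o}{a} = 1 \cdot \frac{1}{4} + \frac{o}{a} = \frac{1}{4} + \frac{o}{a}$)
$\left(P{\left(-40,c{\left(8 \right)} \right)} - -2216\right) + 3003 = \left(\frac{-40 + \frac{2 + 8^{2} - 24}{4}}{2 + 8^{2} - 24} - -2216\right) + 3003 = \left(\frac{-40 + \frac{2 + 64 - 24}{4}}{2 + 64 - 24} + 2216\right) + 3003 = \left(\frac{-40 + \frac{1}{4} \cdot 42}{42} + 2216\right) + 3003 = \left(\frac{-40 + \frac{21}{2}}{42} + 2216\right) + 3003 = \left(\frac{1}{42} \left(- \frac{59}{2}\right) + 2216\right) + 3003 = \left(- \frac{59}{84} + 2216\right) + 3003 = \frac{186085}{84} + 3003 = \frac{438337}{84}$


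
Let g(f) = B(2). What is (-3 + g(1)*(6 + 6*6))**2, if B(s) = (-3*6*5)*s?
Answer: 57198969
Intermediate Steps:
B(s) = -90*s (B(s) = (-18*5)*s = -90*s)
g(f) = -180 (g(f) = -90*2 = -180)
(-3 + g(1)*(6 + 6*6))**2 = (-3 - 180*(6 + 6*6))**2 = (-3 - 180*(6 + 36))**2 = (-3 - 180*42)**2 = (-3 - 7560)**2 = (-7563)**2 = 57198969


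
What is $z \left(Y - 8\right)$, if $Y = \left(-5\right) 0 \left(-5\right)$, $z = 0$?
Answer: $0$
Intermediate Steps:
$Y = 0$ ($Y = 0 \left(-5\right) = 0$)
$z \left(Y - 8\right) = 0 \left(0 - 8\right) = 0 \left(-8\right) = 0$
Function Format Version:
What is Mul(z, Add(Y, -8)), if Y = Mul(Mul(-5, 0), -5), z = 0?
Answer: 0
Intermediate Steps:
Y = 0 (Y = Mul(0, -5) = 0)
Mul(z, Add(Y, -8)) = Mul(0, Add(0, -8)) = Mul(0, -8) = 0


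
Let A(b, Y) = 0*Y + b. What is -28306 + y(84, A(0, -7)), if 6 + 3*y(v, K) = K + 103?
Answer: -84821/3 ≈ -28274.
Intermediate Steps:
A(b, Y) = b (A(b, Y) = 0 + b = b)
y(v, K) = 97/3 + K/3 (y(v, K) = -2 + (K + 103)/3 = -2 + (103 + K)/3 = -2 + (103/3 + K/3) = 97/3 + K/3)
-28306 + y(84, A(0, -7)) = -28306 + (97/3 + (⅓)*0) = -28306 + (97/3 + 0) = -28306 + 97/3 = -84821/3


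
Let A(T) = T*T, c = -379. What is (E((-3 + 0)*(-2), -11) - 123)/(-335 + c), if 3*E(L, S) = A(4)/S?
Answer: 4075/23562 ≈ 0.17295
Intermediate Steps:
A(T) = T**2
E(L, S) = 16/(3*S) (E(L, S) = (4**2/S)/3 = (16/S)/3 = 16/(3*S))
(E((-3 + 0)*(-2), -11) - 123)/(-335 + c) = ((16/3)/(-11) - 123)/(-335 - 379) = ((16/3)*(-1/11) - 123)/(-714) = (-16/33 - 123)*(-1/714) = -4075/33*(-1/714) = 4075/23562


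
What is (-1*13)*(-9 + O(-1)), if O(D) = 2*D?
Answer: 143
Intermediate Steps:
(-1*13)*(-9 + O(-1)) = (-1*13)*(-9 + 2*(-1)) = -13*(-9 - 2) = -13*(-11) = 143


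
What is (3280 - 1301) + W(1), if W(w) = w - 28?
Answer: 1952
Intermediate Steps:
W(w) = -28 + w
(3280 - 1301) + W(1) = (3280 - 1301) + (-28 + 1) = 1979 - 27 = 1952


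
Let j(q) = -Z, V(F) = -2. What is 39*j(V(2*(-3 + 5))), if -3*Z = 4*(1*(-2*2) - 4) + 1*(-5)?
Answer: -481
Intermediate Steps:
Z = 37/3 (Z = -(4*(1*(-2*2) - 4) + 1*(-5))/3 = -(4*(1*(-4) - 4) - 5)/3 = -(4*(-4 - 4) - 5)/3 = -(4*(-8) - 5)/3 = -(-32 - 5)/3 = -1/3*(-37) = 37/3 ≈ 12.333)
j(q) = -37/3 (j(q) = -1*37/3 = -37/3)
39*j(V(2*(-3 + 5))) = 39*(-37/3) = -481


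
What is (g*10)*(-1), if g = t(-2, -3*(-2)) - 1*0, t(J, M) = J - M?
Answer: 80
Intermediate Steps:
g = -8 (g = (-2 - (-3)*(-2)) - 1*0 = (-2 - 1*6) + 0 = (-2 - 6) + 0 = -8 + 0 = -8)
(g*10)*(-1) = -8*10*(-1) = -80*(-1) = 80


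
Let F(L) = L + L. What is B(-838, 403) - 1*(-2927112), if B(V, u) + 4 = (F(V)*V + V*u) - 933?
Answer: 3992949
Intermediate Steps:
F(L) = 2*L
B(V, u) = -937 + 2*V² + V*u (B(V, u) = -4 + (((2*V)*V + V*u) - 933) = -4 + ((2*V² + V*u) - 933) = -4 + (-933 + 2*V² + V*u) = -937 + 2*V² + V*u)
B(-838, 403) - 1*(-2927112) = (-937 + 2*(-838)² - 838*403) - 1*(-2927112) = (-937 + 2*702244 - 337714) + 2927112 = (-937 + 1404488 - 337714) + 2927112 = 1065837 + 2927112 = 3992949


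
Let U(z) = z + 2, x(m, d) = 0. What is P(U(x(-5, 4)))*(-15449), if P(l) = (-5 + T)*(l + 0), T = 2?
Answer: 92694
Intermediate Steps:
U(z) = 2 + z
P(l) = -3*l (P(l) = (-5 + 2)*(l + 0) = -3*l)
P(U(x(-5, 4)))*(-15449) = -3*(2 + 0)*(-15449) = -3*2*(-15449) = -6*(-15449) = 92694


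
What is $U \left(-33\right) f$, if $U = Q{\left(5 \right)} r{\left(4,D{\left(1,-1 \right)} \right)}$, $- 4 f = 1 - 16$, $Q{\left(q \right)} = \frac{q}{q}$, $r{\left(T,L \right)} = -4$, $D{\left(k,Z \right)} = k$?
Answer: $495$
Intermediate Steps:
$Q{\left(q \right)} = 1$
$f = \frac{15}{4}$ ($f = - \frac{1 - 16}{4} = \left(- \frac{1}{4}\right) \left(-15\right) = \frac{15}{4} \approx 3.75$)
$U = -4$ ($U = 1 \left(-4\right) = -4$)
$U \left(-33\right) f = \left(-4\right) \left(-33\right) \frac{15}{4} = 132 \cdot \frac{15}{4} = 495$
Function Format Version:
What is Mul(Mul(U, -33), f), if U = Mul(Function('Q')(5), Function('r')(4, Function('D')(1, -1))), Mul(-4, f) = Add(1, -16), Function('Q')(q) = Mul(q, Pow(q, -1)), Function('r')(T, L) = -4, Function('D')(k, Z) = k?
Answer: 495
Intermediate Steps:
Function('Q')(q) = 1
f = Rational(15, 4) (f = Mul(Rational(-1, 4), Add(1, -16)) = Mul(Rational(-1, 4), -15) = Rational(15, 4) ≈ 3.7500)
U = -4 (U = Mul(1, -4) = -4)
Mul(Mul(U, -33), f) = Mul(Mul(-4, -33), Rational(15, 4)) = Mul(132, Rational(15, 4)) = 495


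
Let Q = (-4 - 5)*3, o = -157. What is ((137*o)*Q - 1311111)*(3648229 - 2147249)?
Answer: -1096267760640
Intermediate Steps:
Q = -27 (Q = -9*3 = -27)
((137*o)*Q - 1311111)*(3648229 - 2147249) = ((137*(-157))*(-27) - 1311111)*(3648229 - 2147249) = (-21509*(-27) - 1311111)*1500980 = (580743 - 1311111)*1500980 = -730368*1500980 = -1096267760640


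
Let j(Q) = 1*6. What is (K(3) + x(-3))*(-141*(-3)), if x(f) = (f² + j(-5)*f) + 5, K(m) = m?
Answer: -423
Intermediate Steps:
j(Q) = 6
x(f) = 5 + f² + 6*f (x(f) = (f² + 6*f) + 5 = 5 + f² + 6*f)
(K(3) + x(-3))*(-141*(-3)) = (3 + (5 + (-3)² + 6*(-3)))*(-141*(-3)) = (3 + (5 + 9 - 18))*423 = (3 - 4)*423 = -1*423 = -423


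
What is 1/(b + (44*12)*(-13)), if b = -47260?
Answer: -1/54124 ≈ -1.8476e-5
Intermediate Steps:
1/(b + (44*12)*(-13)) = 1/(-47260 + (44*12)*(-13)) = 1/(-47260 + 528*(-13)) = 1/(-47260 - 6864) = 1/(-54124) = -1/54124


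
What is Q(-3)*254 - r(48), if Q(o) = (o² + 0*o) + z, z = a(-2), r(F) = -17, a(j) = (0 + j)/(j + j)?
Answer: 2430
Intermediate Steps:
a(j) = ½ (a(j) = j/((2*j)) = j*(1/(2*j)) = ½)
z = ½ ≈ 0.50000
Q(o) = ½ + o² (Q(o) = (o² + 0*o) + ½ = (o² + 0) + ½ = o² + ½ = ½ + o²)
Q(-3)*254 - r(48) = (½ + (-3)²)*254 - 1*(-17) = (½ + 9)*254 + 17 = (19/2)*254 + 17 = 2413 + 17 = 2430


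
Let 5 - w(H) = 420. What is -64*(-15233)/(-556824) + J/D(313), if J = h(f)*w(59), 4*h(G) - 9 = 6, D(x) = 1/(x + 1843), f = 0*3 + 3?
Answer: -233537327689/69603 ≈ -3.3553e+6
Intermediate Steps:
w(H) = -415 (w(H) = 5 - 1*420 = 5 - 420 = -415)
f = 3 (f = 0 + 3 = 3)
D(x) = 1/(1843 + x)
h(G) = 15/4 (h(G) = 9/4 + (¼)*6 = 9/4 + 3/2 = 15/4)
J = -6225/4 (J = (15/4)*(-415) = -6225/4 ≈ -1556.3)
-64*(-15233)/(-556824) + J/D(313) = -64*(-15233)/(-556824) - 6225/(4*(1/(1843 + 313))) = 974912*(-1/556824) - 6225/(4*(1/2156)) = -121864/69603 - 6225/(4*1/2156) = -121864/69603 - 6225/4*2156 = -121864/69603 - 3355275 = -233537327689/69603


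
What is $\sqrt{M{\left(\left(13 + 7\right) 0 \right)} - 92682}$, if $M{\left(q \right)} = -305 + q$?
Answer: $i \sqrt{92987} \approx 304.94 i$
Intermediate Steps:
$\sqrt{M{\left(\left(13 + 7\right) 0 \right)} - 92682} = \sqrt{\left(-305 + \left(13 + 7\right) 0\right) - 92682} = \sqrt{\left(-305 + 20 \cdot 0\right) - 92682} = \sqrt{\left(-305 + 0\right) - 92682} = \sqrt{-305 - 92682} = \sqrt{-92987} = i \sqrt{92987}$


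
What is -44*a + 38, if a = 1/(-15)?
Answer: 614/15 ≈ 40.933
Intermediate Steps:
a = -1/15 ≈ -0.066667
-44*a + 38 = -44*(-1/15) + 38 = 44/15 + 38 = 614/15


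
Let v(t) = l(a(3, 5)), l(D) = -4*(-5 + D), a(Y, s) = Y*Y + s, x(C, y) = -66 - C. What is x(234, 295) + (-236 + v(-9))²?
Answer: 73684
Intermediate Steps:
a(Y, s) = s + Y² (a(Y, s) = Y² + s = s + Y²)
l(D) = 20 - 4*D
v(t) = -36 (v(t) = 20 - 4*(5 + 3²) = 20 - 4*(5 + 9) = 20 - 4*14 = 20 - 56 = -36)
x(234, 295) + (-236 + v(-9))² = (-66 - 1*234) + (-236 - 36)² = (-66 - 234) + (-272)² = -300 + 73984 = 73684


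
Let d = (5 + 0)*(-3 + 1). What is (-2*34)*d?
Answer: 680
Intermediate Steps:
d = -10 (d = 5*(-2) = -10)
(-2*34)*d = -2*34*(-10) = -68*(-10) = 680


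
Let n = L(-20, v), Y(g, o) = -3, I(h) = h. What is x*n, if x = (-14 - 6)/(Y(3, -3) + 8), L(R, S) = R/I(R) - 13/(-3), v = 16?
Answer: -64/3 ≈ -21.333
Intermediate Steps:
L(R, S) = 16/3 (L(R, S) = R/R - 13/(-3) = 1 - 13*(-⅓) = 1 + 13/3 = 16/3)
n = 16/3 ≈ 5.3333
x = -4 (x = (-14 - 6)/(-3 + 8) = -20/5 = -20*⅕ = -4)
x*n = -4*16/3 = -64/3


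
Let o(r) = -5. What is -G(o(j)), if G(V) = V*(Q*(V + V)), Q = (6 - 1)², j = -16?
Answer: -1250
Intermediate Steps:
Q = 25 (Q = 5² = 25)
G(V) = 50*V² (G(V) = V*(25*(V + V)) = V*(25*(2*V)) = V*(50*V) = 50*V²)
-G(o(j)) = -50*(-5)² = -50*25 = -1*1250 = -1250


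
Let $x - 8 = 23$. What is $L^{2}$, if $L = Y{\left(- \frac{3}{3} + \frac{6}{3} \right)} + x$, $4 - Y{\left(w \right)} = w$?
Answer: $1156$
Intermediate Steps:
$x = 31$ ($x = 8 + 23 = 31$)
$Y{\left(w \right)} = 4 - w$
$L = 34$ ($L = \left(4 - \left(- \frac{3}{3} + \frac{6}{3}\right)\right) + 31 = \left(4 - \left(\left(-3\right) \frac{1}{3} + 6 \cdot \frac{1}{3}\right)\right) + 31 = \left(4 - \left(-1 + 2\right)\right) + 31 = \left(4 - 1\right) + 31 = 3 + 31 = 34$)
$L^{2} = 34^{2} = 1156$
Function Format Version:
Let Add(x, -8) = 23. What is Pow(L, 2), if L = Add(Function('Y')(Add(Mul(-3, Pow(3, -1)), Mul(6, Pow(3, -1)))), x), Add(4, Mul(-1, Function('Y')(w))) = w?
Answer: 1156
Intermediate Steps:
x = 31 (x = Add(8, 23) = 31)
Function('Y')(w) = Add(4, Mul(-1, w))
L = 34 (L = Add(Add(4, Mul(-1, Add(Mul(-3, Pow(3, -1)), Mul(6, Pow(3, -1))))), 31) = Add(Add(4, Mul(-1, Add(Mul(-3, Rational(1, 3)), Mul(6, Rational(1, 3))))), 31) = Add(Add(4, Mul(-1, Add(-1, 2))), 31) = Add(Add(4, Mul(-1, 1)), 31) = Add(Add(4, -1), 31) = Add(3, 31) = 34)
Pow(L, 2) = Pow(34, 2) = 1156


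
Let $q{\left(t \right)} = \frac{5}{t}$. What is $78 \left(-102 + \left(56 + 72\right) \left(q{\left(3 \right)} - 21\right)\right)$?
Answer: $-200980$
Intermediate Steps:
$78 \left(-102 + \left(56 + 72\right) \left(q{\left(3 \right)} - 21\right)\right) = 78 \left(-102 + \left(56 + 72\right) \left(\frac{5}{3} - 21\right)\right) = 78 \left(-102 + 128 \left(5 \cdot \frac{1}{3} - 21\right)\right) = 78 \left(-102 + 128 \left(\frac{5}{3} - 21\right)\right) = 78 \left(-102 + 128 \left(- \frac{58}{3}\right)\right) = 78 \left(-102 - \frac{7424}{3}\right) = 78 \left(- \frac{7730}{3}\right) = -200980$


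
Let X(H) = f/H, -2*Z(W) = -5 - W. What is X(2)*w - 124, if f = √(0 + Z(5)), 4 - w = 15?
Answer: -124 - 11*√5/2 ≈ -136.30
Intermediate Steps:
w = -11 (w = 4 - 1*15 = 4 - 15 = -11)
Z(W) = 5/2 + W/2 (Z(W) = -(-5 - W)/2 = 5/2 + W/2)
f = √5 (f = √(0 + (5/2 + (½)*5)) = √(0 + (5/2 + 5/2)) = √(0 + 5) = √5 ≈ 2.2361)
X(H) = √5/H
X(2)*w - 124 = (√5/2)*(-11) - 124 = -11*√5/2 - 124 = -124 - 11*√5/2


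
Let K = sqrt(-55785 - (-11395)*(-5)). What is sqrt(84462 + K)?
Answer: sqrt(84462 + 2*I*sqrt(28190)) ≈ 290.62 + 0.5777*I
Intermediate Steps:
K = 2*I*sqrt(28190) (K = sqrt(-55785 - 265*215) = sqrt(-55785 - 56975) = sqrt(-112760) = 2*I*sqrt(28190) ≈ 335.8*I)
sqrt(84462 + K) = sqrt(84462 + 2*I*sqrt(28190))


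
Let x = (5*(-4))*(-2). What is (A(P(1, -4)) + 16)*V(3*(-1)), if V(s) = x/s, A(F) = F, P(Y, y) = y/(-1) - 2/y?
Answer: -820/3 ≈ -273.33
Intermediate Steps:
P(Y, y) = -y - 2/y (P(Y, y) = y*(-1) - 2/y = -y - 2/y)
x = 40 (x = -20*(-2) = 40)
V(s) = 40/s
(A(P(1, -4)) + 16)*V(3*(-1)) = ((-1*(-4) - 2/(-4)) + 16)*(40/((3*(-1)))) = ((4 - 2*(-1/4)) + 16)*(40/(-3)) = ((4 + 1/2) + 16)*(40*(-1/3)) = (9/2 + 16)*(-40/3) = (41/2)*(-40/3) = -820/3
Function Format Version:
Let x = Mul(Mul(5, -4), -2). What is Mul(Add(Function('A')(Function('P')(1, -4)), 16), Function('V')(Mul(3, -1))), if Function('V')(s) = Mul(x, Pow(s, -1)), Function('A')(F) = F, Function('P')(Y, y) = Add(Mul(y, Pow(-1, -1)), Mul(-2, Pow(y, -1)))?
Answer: Rational(-820, 3) ≈ -273.33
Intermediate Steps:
Function('P')(Y, y) = Add(Mul(-1, y), Mul(-2, Pow(y, -1))) (Function('P')(Y, y) = Add(Mul(y, -1), Mul(-2, Pow(y, -1))) = Add(Mul(-1, y), Mul(-2, Pow(y, -1))))
x = 40 (x = Mul(-20, -2) = 40)
Function('V')(s) = Mul(40, Pow(s, -1))
Mul(Add(Function('A')(Function('P')(1, -4)), 16), Function('V')(Mul(3, -1))) = Mul(Add(Add(Mul(-1, -4), Mul(-2, Pow(-4, -1))), 16), Mul(40, Pow(Mul(3, -1), -1))) = Mul(Add(Add(4, Mul(-2, Rational(-1, 4))), 16), Mul(40, Pow(-3, -1))) = Mul(Add(Add(4, Rational(1, 2)), 16), Mul(40, Rational(-1, 3))) = Mul(Add(Rational(9, 2), 16), Rational(-40, 3)) = Mul(Rational(41, 2), Rational(-40, 3)) = Rational(-820, 3)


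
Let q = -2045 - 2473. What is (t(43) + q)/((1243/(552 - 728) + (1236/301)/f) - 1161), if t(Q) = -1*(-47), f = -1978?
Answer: 21295480304/5563519609 ≈ 3.8277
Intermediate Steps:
q = -4518
t(Q) = 47
(t(43) + q)/((1243/(552 - 728) + (1236/301)/f) - 1161) = (47 - 4518)/((1243/(552 - 728) + (1236/301)/(-1978)) - 1161) = -4471/((1243/(-176) + (1236*(1/301))*(-1/1978)) - 1161) = -4471/((1243*(-1/176) + (1236/301)*(-1/1978)) - 1161) = -4471/((-113/16 - 618/297689) - 1161) = -4471/(-33648745/4763024 - 1161) = -4471/(-5563519609/4763024) = -4471*(-4763024/5563519609) = 21295480304/5563519609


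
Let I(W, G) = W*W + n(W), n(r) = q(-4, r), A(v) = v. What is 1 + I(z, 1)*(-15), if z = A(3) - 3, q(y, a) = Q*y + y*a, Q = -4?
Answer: -239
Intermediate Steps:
q(y, a) = -4*y + a*y (q(y, a) = -4*y + y*a = -4*y + a*y)
z = 0 (z = 3 - 3 = 0)
n(r) = 16 - 4*r (n(r) = -4*(-4 + r) = 16 - 4*r)
I(W, G) = 16 + W² - 4*W (I(W, G) = W*W + (16 - 4*W) = W² + (16 - 4*W) = 16 + W² - 4*W)
1 + I(z, 1)*(-15) = 1 + (16 + 0² - 4*0)*(-15) = 1 + (16 + 0 + 0)*(-15) = 1 + 16*(-15) = 1 - 240 = -239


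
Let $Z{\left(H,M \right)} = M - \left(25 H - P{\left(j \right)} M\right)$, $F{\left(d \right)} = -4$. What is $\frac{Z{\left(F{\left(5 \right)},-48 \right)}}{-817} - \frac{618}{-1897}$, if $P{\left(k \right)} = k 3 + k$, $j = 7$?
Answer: $\frac{155570}{81571} \approx 1.9072$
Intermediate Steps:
$P{\left(k \right)} = 4 k$ ($P{\left(k \right)} = 3 k + k = 4 k$)
$Z{\left(H,M \right)} = - 25 H + 29 M$ ($Z{\left(H,M \right)} = M - \left(25 H - 4 \cdot 7 M\right) = M - \left(- 28 M + 25 H\right) = - 25 H + 29 M$)
$\frac{Z{\left(F{\left(5 \right)},-48 \right)}}{-817} - \frac{618}{-1897} = \frac{\left(-25\right) \left(-4\right) + 29 \left(-48\right)}{-817} - \frac{618}{-1897} = \left(100 - 1392\right) \left(- \frac{1}{817}\right) - - \frac{618}{1897} = \left(-1292\right) \left(- \frac{1}{817}\right) + \frac{618}{1897} = \frac{68}{43} + \frac{618}{1897} = \frac{155570}{81571}$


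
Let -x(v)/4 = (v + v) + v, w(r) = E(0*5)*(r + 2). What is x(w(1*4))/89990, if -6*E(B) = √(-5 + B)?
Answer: 6*I*√5/44995 ≈ 0.00029818*I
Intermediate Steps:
E(B) = -√(-5 + B)/6
w(r) = -I*√5*(2 + r)/6 (w(r) = (-√(-5 + 0*5)/6)*(r + 2) = (-√(-5 + 0)/6)*(2 + r) = (-I*√5/6)*(2 + r) = -I*√5*(2 + r)/6)
x(v) = -12*v (x(v) = -4*((v + v) + v) = -4*(2*v + v) = -12*v)
x(w(1*4))/89990 = -2*I*√5*(-2 - 4)/89990 = -2*I*√5*(-2 - 1*4)*(1/89990) = -2*I*√5*(-2 - 4)*(1/89990) = -2*I*√5*(-6)*(1/89990) = -(-12)*I*√5*(1/89990) = (12*I*√5)*(1/89990) = 6*I*√5/44995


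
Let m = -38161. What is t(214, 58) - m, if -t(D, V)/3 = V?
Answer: 37987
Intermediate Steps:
t(D, V) = -3*V
t(214, 58) - m = -3*58 - 1*(-38161) = -174 + 38161 = 37987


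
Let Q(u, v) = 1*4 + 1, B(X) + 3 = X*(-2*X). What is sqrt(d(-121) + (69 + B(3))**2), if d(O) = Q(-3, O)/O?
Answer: sqrt(278779)/11 ≈ 48.000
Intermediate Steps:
B(X) = -3 - 2*X**2 (B(X) = -3 + X*(-2*X) = -3 - 2*X**2)
Q(u, v) = 5 (Q(u, v) = 4 + 1 = 5)
d(O) = 5/O
sqrt(d(-121) + (69 + B(3))**2) = sqrt(5/(-121) + (69 + (-3 - 2*3**2))**2) = sqrt(5*(-1/121) + (69 + (-3 - 2*9))**2) = sqrt(-5/121 + (69 + (-3 - 18))**2) = sqrt(-5/121 + (69 - 21)**2) = sqrt(-5/121 + 48**2) = sqrt(-5/121 + 2304) = sqrt(278779/121) = sqrt(278779)/11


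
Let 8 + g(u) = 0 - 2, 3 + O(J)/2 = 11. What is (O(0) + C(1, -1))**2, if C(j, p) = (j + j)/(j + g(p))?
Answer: 20164/81 ≈ 248.94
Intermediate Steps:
O(J) = 16 (O(J) = -6 + 2*11 = -6 + 22 = 16)
g(u) = -10 (g(u) = -8 + (0 - 2) = -8 - 2 = -10)
C(j, p) = 2*j/(-10 + j) (C(j, p) = (j + j)/(j - 10) = (2*j)/(-10 + j) = 2*j/(-10 + j))
(O(0) + C(1, -1))**2 = (16 + 2*1/(-10 + 1))**2 = (16 + 2*1/(-9))**2 = (16 + 2*1*(-1/9))**2 = (16 - 2/9)**2 = (142/9)**2 = 20164/81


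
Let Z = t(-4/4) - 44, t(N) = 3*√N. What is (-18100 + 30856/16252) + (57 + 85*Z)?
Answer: -88496615/4063 + 255*I ≈ -21781.0 + 255.0*I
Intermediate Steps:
Z = -44 + 3*I (Z = 3*√(-4/4) - 44 = 3*√(-4*¼) - 44 = 3*√(-1) - 44 = 3*I - 44 = -44 + 3*I ≈ -44.0 + 3.0*I)
(-18100 + 30856/16252) + (57 + 85*Z) = (-18100 + 30856/16252) + (57 + 85*(-44 + 3*I)) = (-18100 + 30856*(1/16252)) + (57 + (-3740 + 255*I)) = (-18100 + 7714/4063) + (-3683 + 255*I) = -73532586/4063 + (-3683 + 255*I) = -88496615/4063 + 255*I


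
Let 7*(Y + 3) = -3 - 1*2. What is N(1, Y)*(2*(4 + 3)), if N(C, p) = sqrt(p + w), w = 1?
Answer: 2*I*sqrt(133) ≈ 23.065*I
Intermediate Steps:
Y = -26/7 (Y = -3 + (-3 - 1*2)/7 = -3 + (-3 - 2)/7 = -3 + (1/7)*(-5) = -3 - 5/7 = -26/7 ≈ -3.7143)
N(C, p) = sqrt(1 + p) (N(C, p) = sqrt(p + 1) = sqrt(1 + p))
N(1, Y)*(2*(4 + 3)) = sqrt(1 - 26/7)*(2*(4 + 3)) = sqrt(-19/7)*(2*7) = (I*sqrt(133)/7)*14 = 2*I*sqrt(133)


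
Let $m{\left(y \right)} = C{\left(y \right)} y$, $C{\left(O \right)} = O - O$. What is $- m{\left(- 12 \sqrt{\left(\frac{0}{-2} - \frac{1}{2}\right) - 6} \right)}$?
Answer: $0$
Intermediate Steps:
$C{\left(O \right)} = 0$
$m{\left(y \right)} = 0$ ($m{\left(y \right)} = 0 y = 0$)
$- m{\left(- 12 \sqrt{\left(\frac{0}{-2} - \frac{1}{2}\right) - 6} \right)} = \left(-1\right) 0 = 0$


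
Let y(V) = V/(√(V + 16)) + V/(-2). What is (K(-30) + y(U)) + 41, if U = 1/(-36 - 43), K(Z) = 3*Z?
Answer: -7741/158 - √99777/99777 ≈ -48.997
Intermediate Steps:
U = -1/79 (U = 1/(-79) = -1/79 ≈ -0.012658)
y(V) = -V/2 + V/√(16 + V) (y(V) = V/(√(16 + V)) + V*(-½) = V/√(16 + V) - V/2 = -V/2 + V/√(16 + V))
(K(-30) + y(U)) + 41 = (3*(-30) + (-½*(-1/79) - 1/(79*√(16 - 1/79)))) + 41 = (-90 + (1/158 - √99777/99777)) + 41 = (-14219/158 - √99777/99777) + 41 = -7741/158 - √99777/99777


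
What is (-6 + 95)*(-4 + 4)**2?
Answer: 0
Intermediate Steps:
(-6 + 95)*(-4 + 4)**2 = 89*0**2 = 89*0 = 0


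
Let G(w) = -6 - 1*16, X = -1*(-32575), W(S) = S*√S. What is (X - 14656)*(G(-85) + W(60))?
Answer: -394218 + 2150280*√15 ≈ 7.9338e+6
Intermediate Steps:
W(S) = S^(3/2)
X = 32575
G(w) = -22 (G(w) = -6 - 16 = -22)
(X - 14656)*(G(-85) + W(60)) = (32575 - 14656)*(-22 + 60^(3/2)) = 17919*(-22 + 120*√15) = -394218 + 2150280*√15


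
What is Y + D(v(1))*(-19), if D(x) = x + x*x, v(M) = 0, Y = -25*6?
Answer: -150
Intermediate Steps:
Y = -150
D(x) = x + x²
Y + D(v(1))*(-19) = -150 + (0*(1 + 0))*(-19) = -150 + (0*1)*(-19) = -150 + 0*(-19) = -150 + 0 = -150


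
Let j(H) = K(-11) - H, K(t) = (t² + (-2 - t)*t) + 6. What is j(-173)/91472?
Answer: 201/91472 ≈ 0.0021974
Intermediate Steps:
K(t) = 6 + t² + t*(-2 - t) (K(t) = (t² + t*(-2 - t)) + 6 = 6 + t² + t*(-2 - t))
j(H) = 28 - H (j(H) = (6 - 2*(-11)) - H = (6 + 22) - H = 28 - H)
j(-173)/91472 = (28 - 1*(-173))/91472 = (28 + 173)*(1/91472) = 201*(1/91472) = 201/91472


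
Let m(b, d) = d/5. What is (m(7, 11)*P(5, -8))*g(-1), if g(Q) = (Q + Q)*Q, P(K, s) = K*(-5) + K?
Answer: -88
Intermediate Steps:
P(K, s) = -4*K (P(K, s) = -5*K + K = -4*K)
m(b, d) = d/5 (m(b, d) = d*(⅕) = d/5)
g(Q) = 2*Q² (g(Q) = (2*Q)*Q = 2*Q²)
(m(7, 11)*P(5, -8))*g(-1) = (((⅕)*11)*(-4*5))*(2*(-1)²) = ((11/5)*(-20))*(2*1) = -44*2 = -88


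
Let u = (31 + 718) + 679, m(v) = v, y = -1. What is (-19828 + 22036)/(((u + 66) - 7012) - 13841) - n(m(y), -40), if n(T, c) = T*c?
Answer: -258856/6453 ≈ -40.114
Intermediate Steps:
u = 1428 (u = 749 + 679 = 1428)
(-19828 + 22036)/(((u + 66) - 7012) - 13841) - n(m(y), -40) = (-19828 + 22036)/(((1428 + 66) - 7012) - 13841) - (-1)*(-40) = 2208/((1494 - 7012) - 13841) - 1*40 = 2208/(-5518 - 13841) - 40 = 2208/(-19359) - 40 = 2208*(-1/19359) - 40 = -736/6453 - 40 = -258856/6453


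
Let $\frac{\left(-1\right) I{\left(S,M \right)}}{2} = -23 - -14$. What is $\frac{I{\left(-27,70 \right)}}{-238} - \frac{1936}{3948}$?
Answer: $- \frac{9497}{16779} \approx -0.566$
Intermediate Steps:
$I{\left(S,M \right)} = 18$ ($I{\left(S,M \right)} = - 2 \left(-23 - -14\right) = - 2 \left(-23 + 14\right) = \left(-2\right) \left(-9\right) = 18$)
$\frac{I{\left(-27,70 \right)}}{-238} - \frac{1936}{3948} = \frac{18}{-238} - \frac{1936}{3948} = 18 \left(- \frac{1}{238}\right) - \frac{484}{987} = - \frac{9}{119} - \frac{484}{987} = - \frac{9497}{16779}$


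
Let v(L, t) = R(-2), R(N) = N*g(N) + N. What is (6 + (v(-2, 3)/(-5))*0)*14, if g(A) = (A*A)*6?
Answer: 84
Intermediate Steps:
g(A) = 6*A**2 (g(A) = A**2*6 = 6*A**2)
R(N) = N + 6*N**3 (R(N) = N*(6*N**2) + N = 6*N**3 + N = N + 6*N**3)
v(L, t) = -50 (v(L, t) = -2 + 6*(-2)**3 = -2 + 6*(-8) = -2 - 48 = -50)
(6 + (v(-2, 3)/(-5))*0)*14 = (6 - 50/(-5)*0)*14 = (6 - 50*(-1/5)*0)*14 = (6 + 10*0)*14 = (6 + 0)*14 = 6*14 = 84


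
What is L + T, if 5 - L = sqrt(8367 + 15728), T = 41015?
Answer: 41020 - sqrt(24095) ≈ 40865.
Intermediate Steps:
L = 5 - sqrt(24095) (L = 5 - sqrt(8367 + 15728) = 5 - sqrt(24095) ≈ -150.23)
L + T = (5 - sqrt(24095)) + 41015 = 41020 - sqrt(24095)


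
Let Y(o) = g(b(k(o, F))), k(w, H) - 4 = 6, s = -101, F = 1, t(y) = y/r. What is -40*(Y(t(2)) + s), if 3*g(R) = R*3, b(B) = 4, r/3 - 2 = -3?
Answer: 3880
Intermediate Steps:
r = -3 (r = 6 + 3*(-3) = 6 - 9 = -3)
t(y) = -y/3 (t(y) = y/(-3) = y*(-⅓) = -y/3)
k(w, H) = 10 (k(w, H) = 4 + 6 = 10)
g(R) = R (g(R) = (R*3)/3 = (3*R)/3 = R)
Y(o) = 4
-40*(Y(t(2)) + s) = -40*(4 - 101) = -40*(-97) = 3880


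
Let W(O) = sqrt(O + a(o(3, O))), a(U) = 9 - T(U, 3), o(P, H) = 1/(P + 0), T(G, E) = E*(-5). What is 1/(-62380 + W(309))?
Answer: -62380/3891264067 - 3*sqrt(37)/3891264067 ≈ -1.6035e-5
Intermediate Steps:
T(G, E) = -5*E
o(P, H) = 1/P
a(U) = 24 (a(U) = 9 - (-5)*3 = 9 - 1*(-15) = 9 + 15 = 24)
W(O) = sqrt(24 + O) (W(O) = sqrt(O + 24) = sqrt(24 + O))
1/(-62380 + W(309)) = 1/(-62380 + sqrt(24 + 309)) = 1/(-62380 + sqrt(333)) = 1/(-62380 + 3*sqrt(37))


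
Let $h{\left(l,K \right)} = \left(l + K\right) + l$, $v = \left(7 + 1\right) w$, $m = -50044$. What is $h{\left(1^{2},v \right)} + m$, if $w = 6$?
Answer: $-49994$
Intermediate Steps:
$v = 48$ ($v = \left(7 + 1\right) 6 = 8 \cdot 6 = 48$)
$h{\left(l,K \right)} = K + 2 l$ ($h{\left(l,K \right)} = \left(K + l\right) + l = K + 2 l$)
$h{\left(1^{2},v \right)} + m = \left(48 + 2 \cdot 1^{2}\right) - 50044 = \left(48 + 2 \cdot 1\right) - 50044 = \left(48 + 2\right) - 50044 = 50 - 50044 = -49994$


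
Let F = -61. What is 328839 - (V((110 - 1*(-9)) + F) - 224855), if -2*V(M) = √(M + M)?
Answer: 553694 + √29 ≈ 5.5370e+5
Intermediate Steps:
V(M) = -√2*√M/2 (V(M) = -√(M + M)/2 = -√2*√M/2)
328839 - (V((110 - 1*(-9)) + F) - 224855) = 328839 - (-√2*√((110 - 1*(-9)) - 61)/2 - 224855) = 328839 - (-√2*√((110 + 9) - 61)/2 - 224855) = 328839 - (-√2*√(119 - 61)/2 - 224855) = 328839 - (-√2*√58/2 - 224855) = 328839 - (-√29 - 224855) = 328839 - (-224855 - √29) = 328839 + (224855 + √29) = 553694 + √29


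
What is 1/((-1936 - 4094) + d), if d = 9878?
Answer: 1/3848 ≈ 0.00025988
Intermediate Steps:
1/((-1936 - 4094) + d) = 1/((-1936 - 4094) + 9878) = 1/(-6030 + 9878) = 1/3848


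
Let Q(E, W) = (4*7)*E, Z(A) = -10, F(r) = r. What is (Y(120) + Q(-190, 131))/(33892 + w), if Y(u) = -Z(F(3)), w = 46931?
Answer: -1770/26941 ≈ -0.065699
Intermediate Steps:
Y(u) = 10 (Y(u) = -1*(-10) = 10)
Q(E, W) = 28*E
(Y(120) + Q(-190, 131))/(33892 + w) = (10 + 28*(-190))/(33892 + 46931) = (10 - 5320)/80823 = -5310*1/80823 = -1770/26941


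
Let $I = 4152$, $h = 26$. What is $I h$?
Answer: $107952$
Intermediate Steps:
$I h = 4152 \cdot 26 = 107952$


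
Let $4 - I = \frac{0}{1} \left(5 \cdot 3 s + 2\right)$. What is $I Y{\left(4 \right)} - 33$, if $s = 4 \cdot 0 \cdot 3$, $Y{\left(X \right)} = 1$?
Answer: $-29$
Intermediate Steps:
$s = 0$ ($s = 0 \cdot 3 = 0$)
$I = 4$ ($I = 4 - \frac{0}{1} \left(5 \cdot 3 \cdot 0 + 2\right) = 4 - 0 \cdot 1 \left(15 \cdot 0 + 2\right) = 4 - 0 \left(0 + 2\right) = 4 - 0 \cdot 2 = 4 - 0 = 4 + 0 = 4$)
$I Y{\left(4 \right)} - 33 = 4 \cdot 1 - 33 = 4 - 33 = -29$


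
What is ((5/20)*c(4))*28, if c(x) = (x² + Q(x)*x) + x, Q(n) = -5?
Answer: 0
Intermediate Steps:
c(x) = x² - 4*x (c(x) = (x² - 5*x) + x = x² - 4*x)
((5/20)*c(4))*28 = ((5/20)*(4*(-4 + 4)))*28 = ((5*(1/20))*(4*0))*28 = ((¼)*0)*28 = 0*28 = 0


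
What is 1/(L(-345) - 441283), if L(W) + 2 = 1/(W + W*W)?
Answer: -118680/52371703799 ≈ -2.2661e-6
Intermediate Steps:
L(W) = -2 + 1/(W + W²) (L(W) = -2 + 1/(W + W*W) = -2 + 1/(W + W²))
1/(L(-345) - 441283) = 1/((1 - 2*(-345) - 2*(-345)²)/((-345)*(1 - 345)) - 441283) = 1/(-1/345*(1 + 690 - 2*119025)/(-344) - 441283) = 1/(-1/345*(-1/344)*(1 + 690 - 238050) - 441283) = 1/(-1/345*(-1/344)*(-237359) - 441283) = 1/(-237359/118680 - 441283) = 1/(-52371703799/118680) = -118680/52371703799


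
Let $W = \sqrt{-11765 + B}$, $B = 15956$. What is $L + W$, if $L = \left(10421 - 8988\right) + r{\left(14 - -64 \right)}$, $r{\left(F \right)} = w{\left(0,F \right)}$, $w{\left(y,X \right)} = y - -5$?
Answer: $1438 + \sqrt{4191} \approx 1502.7$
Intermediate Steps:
$w{\left(y,X \right)} = 5 + y$ ($w{\left(y,X \right)} = y + 5 = 5 + y$)
$r{\left(F \right)} = 5$ ($r{\left(F \right)} = 5 + 0 = 5$)
$W = \sqrt{4191}$ ($W = \sqrt{-11765 + 15956} = \sqrt{4191} \approx 64.738$)
$L = 1438$ ($L = \left(10421 - 8988\right) + 5 = 1433 + 5 = 1438$)
$L + W = 1438 + \sqrt{4191}$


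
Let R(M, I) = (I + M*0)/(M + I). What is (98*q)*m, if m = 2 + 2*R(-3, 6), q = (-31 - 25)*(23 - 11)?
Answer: -395136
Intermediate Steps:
q = -672 (q = -56*12 = -672)
R(M, I) = I/(I + M) (R(M, I) = (I + 0)/(I + M) = I/(I + M))
m = 6 (m = 2 + 2*(6/(6 - 3)) = 2 + 2*(6/3) = 2 + 2*(6*(⅓)) = 2 + 2*2 = 2 + 4 = 6)
(98*q)*m = (98*(-672))*6 = -65856*6 = -395136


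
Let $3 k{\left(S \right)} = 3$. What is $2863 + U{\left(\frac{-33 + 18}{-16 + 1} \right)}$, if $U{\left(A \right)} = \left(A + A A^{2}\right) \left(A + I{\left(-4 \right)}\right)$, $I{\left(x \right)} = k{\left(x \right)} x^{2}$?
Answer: $2897$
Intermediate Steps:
$k{\left(S \right)} = 1$ ($k{\left(S \right)} = \frac{1}{3} \cdot 3 = 1$)
$I{\left(x \right)} = x^{2}$ ($I{\left(x \right)} = 1 x^{2} = x^{2}$)
$U{\left(A \right)} = \left(16 + A\right) \left(A + A^{3}\right)$ ($U{\left(A \right)} = \left(A + A A^{2}\right) \left(A + \left(-4\right)^{2}\right) = \left(A + A^{3}\right) \left(A + 16\right) = \left(A + A^{3}\right) \left(16 + A\right) = \left(16 + A\right) \left(A + A^{3}\right)$)
$2863 + U{\left(\frac{-33 + 18}{-16 + 1} \right)} = 2863 + \frac{-33 + 18}{-16 + 1} \left(16 + \frac{-33 + 18}{-16 + 1} + \left(\frac{-33 + 18}{-16 + 1}\right)^{3} + 16 \left(\frac{-33 + 18}{-16 + 1}\right)^{2}\right) = 2863 + - \frac{15}{-15} \left(16 - \frac{15}{-15} + \left(- \frac{15}{-15}\right)^{3} + 16 \left(- \frac{15}{-15}\right)^{2}\right) = 2863 + \left(-15\right) \left(- \frac{1}{15}\right) \left(16 - -1 + \left(\left(-15\right) \left(- \frac{1}{15}\right)\right)^{3} + 16 \left(\left(-15\right) \left(- \frac{1}{15}\right)\right)^{2}\right) = 2863 + 1 \left(16 + 1 + 1^{3} + 16 \cdot 1^{2}\right) = 2863 + 1 \left(16 + 1 + 1 + 16 \cdot 1\right) = 2863 + 1 \left(16 + 1 + 1 + 16\right) = 2863 + 1 \cdot 34 = 2863 + 34 = 2897$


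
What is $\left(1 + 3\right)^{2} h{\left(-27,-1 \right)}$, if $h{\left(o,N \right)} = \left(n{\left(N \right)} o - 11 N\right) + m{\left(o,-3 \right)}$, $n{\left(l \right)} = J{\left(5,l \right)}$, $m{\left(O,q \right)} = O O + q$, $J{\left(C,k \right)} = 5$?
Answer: $9632$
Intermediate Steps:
$m{\left(O,q \right)} = q + O^{2}$ ($m{\left(O,q \right)} = O^{2} + q = q + O^{2}$)
$n{\left(l \right)} = 5$
$h{\left(o,N \right)} = -3 + o^{2} - 11 N + 5 o$ ($h{\left(o,N \right)} = \left(5 o - 11 N\right) + \left(-3 + o^{2}\right) = \left(- 11 N + 5 o\right) + \left(-3 + o^{2}\right) = -3 + o^{2} - 11 N + 5 o$)
$\left(1 + 3\right)^{2} h{\left(-27,-1 \right)} = \left(1 + 3\right)^{2} \left(-3 + \left(-27\right)^{2} - -11 + 5 \left(-27\right)\right) = 4^{2} \left(-3 + 729 + 11 - 135\right) = 16 \cdot 602 = 9632$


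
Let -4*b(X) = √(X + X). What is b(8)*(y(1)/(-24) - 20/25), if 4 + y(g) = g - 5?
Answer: 7/15 ≈ 0.46667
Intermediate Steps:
y(g) = -9 + g (y(g) = -4 + (g - 5) = -4 + (-5 + g) = -9 + g)
b(X) = -√2*√X/4 (b(X) = -√(X + X)/4 = -√2*√X/4)
b(8)*(y(1)/(-24) - 20/25) = (-√2*√8/4)*((-9 + 1)/(-24) - 20/25) = (-√2*2*√2/4)*(-8*(-1/24) - 20*1/25) = -(⅓ - ⅘) = -1*(-7/15) = 7/15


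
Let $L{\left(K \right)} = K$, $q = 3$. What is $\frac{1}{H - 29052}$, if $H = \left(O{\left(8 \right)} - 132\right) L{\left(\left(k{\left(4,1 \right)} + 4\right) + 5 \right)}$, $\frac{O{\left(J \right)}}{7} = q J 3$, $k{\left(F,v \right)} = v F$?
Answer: $- \frac{1}{24216} \approx -4.1295 \cdot 10^{-5}$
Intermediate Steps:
$k{\left(F,v \right)} = F v$
$O{\left(J \right)} = 63 J$ ($O{\left(J \right)} = 7 \cdot 3 J 3 = 7 \cdot 9 J = 63 J$)
$H = 4836$ ($H = \left(63 \cdot 8 - 132\right) \left(\left(4 \cdot 1 + 4\right) + 5\right) = \left(504 - 132\right) \left(\left(4 + 4\right) + 5\right) = 372 \left(8 + 5\right) = 372 \cdot 13 = 4836$)
$\frac{1}{H - 29052} = \frac{1}{4836 - 29052} = \frac{1}{-24216} = - \frac{1}{24216}$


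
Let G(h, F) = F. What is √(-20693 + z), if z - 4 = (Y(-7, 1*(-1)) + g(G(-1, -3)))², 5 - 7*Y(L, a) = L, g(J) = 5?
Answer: 4*I*√63222/7 ≈ 143.68*I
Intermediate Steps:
Y(L, a) = 5/7 - L/7
z = 2405/49 (z = 4 + ((5/7 - ⅐*(-7)) + 5)² = 4 + ((5/7 + 1) + 5)² = 4 + (12/7 + 5)² = 4 + (47/7)² = 4 + 2209/49 = 2405/49 ≈ 49.082)
√(-20693 + z) = √(-20693 + 2405/49) = √(-1011552/49) = 4*I*√63222/7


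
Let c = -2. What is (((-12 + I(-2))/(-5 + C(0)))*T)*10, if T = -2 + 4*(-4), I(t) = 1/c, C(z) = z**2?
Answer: -450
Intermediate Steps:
I(t) = -1/2 (I(t) = 1/(-2) = -1/2)
T = -18 (T = -2 - 16 = -18)
(((-12 + I(-2))/(-5 + C(0)))*T)*10 = (((-12 - 1/2)/(-5 + 0**2))*(-18))*10 = (-25/(2*(-5 + 0))*(-18))*10 = (-25/2/(-5)*(-18))*10 = (-25/2*(-1/5)*(-18))*10 = ((5/2)*(-18))*10 = -45*10 = -450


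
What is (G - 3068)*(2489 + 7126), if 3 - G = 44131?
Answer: -453789540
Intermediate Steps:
G = -44128 (G = 3 - 1*44131 = 3 - 44131 = -44128)
(G - 3068)*(2489 + 7126) = (-44128 - 3068)*(2489 + 7126) = -47196*9615 = -453789540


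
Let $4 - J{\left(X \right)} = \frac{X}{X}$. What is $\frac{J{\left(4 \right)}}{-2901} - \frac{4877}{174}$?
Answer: $- \frac{4716233}{168258} \approx -28.03$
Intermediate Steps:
$J{\left(X \right)} = 3$ ($J{\left(X \right)} = 4 - \frac{X}{X} = 4 - 1 = 3$)
$\frac{J{\left(4 \right)}}{-2901} - \frac{4877}{174} = \frac{3}{-2901} - \frac{4877}{174} = 3 \left(- \frac{1}{2901}\right) - \frac{4877}{174} = - \frac{1}{967} - \frac{4877}{174} = - \frac{4716233}{168258}$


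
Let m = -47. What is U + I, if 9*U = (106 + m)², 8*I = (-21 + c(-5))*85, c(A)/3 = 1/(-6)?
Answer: 22801/144 ≈ 158.34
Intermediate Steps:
c(A) = -½ (c(A) = 3/(-6) = 3*(-⅙) = -½)
I = -3655/16 (I = ((-21 - ½)*85)/8 = (-43/2*85)/8 = (⅛)*(-3655/2) = -3655/16 ≈ -228.44)
U = 3481/9 (U = (106 - 47)²/9 = (⅑)*59² = (⅑)*3481 = 3481/9 ≈ 386.78)
U + I = 3481/9 - 3655/16 = 22801/144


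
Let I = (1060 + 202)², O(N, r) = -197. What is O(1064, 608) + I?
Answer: 1592447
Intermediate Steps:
I = 1592644 (I = 1262² = 1592644)
O(1064, 608) + I = -197 + 1592644 = 1592447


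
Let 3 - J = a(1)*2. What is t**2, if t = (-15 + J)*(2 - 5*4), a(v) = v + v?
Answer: 82944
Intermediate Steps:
a(v) = 2*v
J = -1 (J = 3 - 2*1*2 = 3 - 2*2 = 3 - 1*4 = 3 - 4 = -1)
t = 288 (t = (-15 - 1)*(2 - 5*4) = -16*(2 - 20) = -16*(-18) = 288)
t**2 = 288**2 = 82944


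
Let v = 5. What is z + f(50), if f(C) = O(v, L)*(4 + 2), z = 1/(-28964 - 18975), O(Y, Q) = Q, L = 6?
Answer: 1725803/47939 ≈ 36.000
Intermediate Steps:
z = -1/47939 (z = 1/(-47939) = -1/47939 ≈ -2.0860e-5)
f(C) = 36 (f(C) = 6*(4 + 2) = 6*6 = 36)
z + f(50) = -1/47939 + 36 = 1725803/47939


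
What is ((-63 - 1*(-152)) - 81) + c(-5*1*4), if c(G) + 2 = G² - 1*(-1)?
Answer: 407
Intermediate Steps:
c(G) = -1 + G² (c(G) = -2 + (G² - 1*(-1)) = -2 + (G² + 1) = -2 + (1 + G²) = -1 + G²)
((-63 - 1*(-152)) - 81) + c(-5*1*4) = ((-63 - 1*(-152)) - 81) + (-1 + (-5*1*4)²) = ((-63 + 152) - 81) + (-1 + (-5*4)²) = (89 - 81) + (-1 + (-20)²) = 8 + (-1 + 400) = 8 + 399 = 407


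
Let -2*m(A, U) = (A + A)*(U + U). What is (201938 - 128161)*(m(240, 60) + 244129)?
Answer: 15886327633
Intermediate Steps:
m(A, U) = -2*A*U (m(A, U) = -(A + A)*(U + U)/2 = -2*A*2*U/2 = -2*A*U)
(201938 - 128161)*(m(240, 60) + 244129) = (201938 - 128161)*(-2*240*60 + 244129) = 73777*(-28800 + 244129) = 73777*215329 = 15886327633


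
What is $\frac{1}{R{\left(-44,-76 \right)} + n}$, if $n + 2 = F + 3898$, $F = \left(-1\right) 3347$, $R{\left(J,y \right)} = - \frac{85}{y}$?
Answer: $\frac{76}{41809} \approx 0.0018178$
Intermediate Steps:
$F = -3347$
$n = 549$ ($n = -2 + \left(-3347 + 3898\right) = -2 + 551 = 549$)
$\frac{1}{R{\left(-44,-76 \right)} + n} = \frac{1}{- \frac{85}{-76} + 549} = \frac{1}{\left(-85\right) \left(- \frac{1}{76}\right) + 549} = \frac{1}{\frac{85}{76} + 549} = \frac{1}{\frac{41809}{76}} = \frac{76}{41809}$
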